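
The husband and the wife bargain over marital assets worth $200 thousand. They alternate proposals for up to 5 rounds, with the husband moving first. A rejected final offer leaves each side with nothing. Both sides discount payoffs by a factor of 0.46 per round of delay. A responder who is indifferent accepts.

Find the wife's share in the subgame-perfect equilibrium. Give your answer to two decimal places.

60.19

Round 5 (the husband proposes): the wife will accept anything ≥ 0, so the husband offers 0 and keeps 200.
Round 4 (the wife proposes): the husband can get 200 next round, worth 0.46 × 200 = 92 now, so the wife offers 92, keeping 108.
Round 3 (the husband proposes): the wife can get 108 next round, worth 0.46 × 108 = 49.68 now, so the husband offers 49.68, keeping 150.32.
Round 2 (the wife proposes): the husband can get 150.32 next round, worth 0.46 × 150.32 = 69.1472 now; the wife offers that and keeps 130.8528.
Round 1 (the husband proposes): the wife can get 130.8528 next round, worth 0.46 × 130.8528 = 60.192288 now. The husband offers 60.192288 and keeps 200 − 60.192288 = 139.807712.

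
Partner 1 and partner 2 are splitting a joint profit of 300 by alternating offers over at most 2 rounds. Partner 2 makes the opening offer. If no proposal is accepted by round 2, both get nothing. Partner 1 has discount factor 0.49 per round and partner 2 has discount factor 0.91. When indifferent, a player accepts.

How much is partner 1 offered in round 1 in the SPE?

Work backward from the last round.
Round 2 (partner 1 proposes): partner 2 will accept anything ≥ 0, so partner 1 offers 0 and keeps 300.
Round 1 (partner 2 proposes): partner 1 can get 300 next round, worth 0.49 × 300 = 147 now. Partner 2 offers 147 and keeps 300 − 147 = 153.

147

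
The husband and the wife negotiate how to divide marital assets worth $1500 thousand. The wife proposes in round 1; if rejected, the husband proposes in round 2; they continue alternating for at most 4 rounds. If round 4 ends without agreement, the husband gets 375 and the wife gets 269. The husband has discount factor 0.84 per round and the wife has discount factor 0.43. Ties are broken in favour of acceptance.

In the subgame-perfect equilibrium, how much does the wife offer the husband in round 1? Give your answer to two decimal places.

Round 4 (the husband proposes): the wife gets 269 if talks fail, so the husband offers 269 and keeps 1231.
Round 3 (the wife proposes): the husband can get 1231 next round, worth 0.84 × 1231 = 1034.04 now, so the wife offers 1034.04, keeping 465.96.
Round 2 (the husband proposes): the wife can get 465.96 next round, worth 0.43 × 465.96 = 200.3628 now. The husband offers 200.3628 and keeps 1500 − 200.3628 = 1299.6372.
Round 1 (the wife proposes): the husband can get 1299.6372 next round, worth 0.84 × 1299.6372 = 1091.695248 now; the wife offers that and keeps 408.304752.

1091.70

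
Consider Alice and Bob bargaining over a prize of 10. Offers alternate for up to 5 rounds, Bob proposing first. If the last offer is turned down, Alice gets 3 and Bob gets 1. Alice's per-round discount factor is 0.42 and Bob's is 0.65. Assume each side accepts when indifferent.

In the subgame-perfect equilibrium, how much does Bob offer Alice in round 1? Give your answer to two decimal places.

2.09

By backward induction:
Round 5 (Bob proposes): Alice gets 3 if talks fail, so Bob offers 3 and keeps 7.
Round 4 (Alice proposes): Bob can get 7 next round, worth 0.65 × 7 = 4.55 now. Alice offers 4.55 and keeps 10 − 4.55 = 5.45.
Round 3 (Bob proposes): Alice can get 5.45 next round, worth 0.42 × 5.45 = 2.289 now. Bob offers 2.289 and keeps 10 − 2.289 = 7.711.
Round 2 (Alice proposes): Bob can get 7.711 next round, worth 0.65 × 7.711 = 5.01215 now; Alice offers that and keeps 4.98785.
Round 1 (Bob proposes): Alice can get 4.98785 next round, worth 0.42 × 4.98785 = 2.094897 now. Bob offers 2.094897 and keeps 10 − 2.094897 = 7.905103.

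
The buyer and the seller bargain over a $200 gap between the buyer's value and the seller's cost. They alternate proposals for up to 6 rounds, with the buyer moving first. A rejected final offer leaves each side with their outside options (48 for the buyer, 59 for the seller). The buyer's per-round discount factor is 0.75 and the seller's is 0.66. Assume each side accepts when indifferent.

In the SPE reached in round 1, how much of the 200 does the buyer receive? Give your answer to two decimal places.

126.08

Round 6 (the seller proposes): the buyer gets 48 if talks fail, so the seller offers 48 and keeps 152.
Round 5 (the buyer proposes): the seller can get 152 next round, worth 0.66 × 152 = 100.32 now; the buyer offers that and keeps 99.68.
Round 4 (the seller proposes): the buyer can get 99.68 next round, worth 0.75 × 99.68 = 74.76 now. The seller offers 74.76 and keeps 200 − 74.76 = 125.24.
Round 3 (the buyer proposes): the seller can get 125.24 next round, worth 0.66 × 125.24 = 82.6584 now, so the buyer offers 82.6584, keeping 117.3416.
Round 2 (the seller proposes): the buyer can get 117.3416 next round, worth 0.75 × 117.3416 = 88.0062 now, so the seller offers 88.0062, keeping 111.9938.
Round 1 (the buyer proposes): the seller can get 111.9938 next round, worth 0.66 × 111.9938 = 73.915908 now; the buyer offers that and keeps 126.084092.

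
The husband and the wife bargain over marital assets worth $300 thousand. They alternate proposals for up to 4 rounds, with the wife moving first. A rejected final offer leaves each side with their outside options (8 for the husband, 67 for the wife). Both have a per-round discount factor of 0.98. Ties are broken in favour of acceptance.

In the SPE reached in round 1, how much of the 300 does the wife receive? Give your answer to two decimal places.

Solve by backward induction from round 4.
Round 4 (the husband proposes): the wife gets 67 if talks fail, so the husband offers 67 and keeps 233.
Round 3 (the wife proposes): the husband can get 233 next round, worth 0.98 × 233 = 228.34 now; the wife offers that and keeps 71.66.
Round 2 (the husband proposes): the wife can get 71.66 next round, worth 0.98 × 71.66 = 70.2268 now; the husband offers that and keeps 229.7732.
Round 1 (the wife proposes): the husband can get 229.7732 next round, worth 0.98 × 229.7732 = 225.177736 now; the wife offers that and keeps 74.822264.

74.82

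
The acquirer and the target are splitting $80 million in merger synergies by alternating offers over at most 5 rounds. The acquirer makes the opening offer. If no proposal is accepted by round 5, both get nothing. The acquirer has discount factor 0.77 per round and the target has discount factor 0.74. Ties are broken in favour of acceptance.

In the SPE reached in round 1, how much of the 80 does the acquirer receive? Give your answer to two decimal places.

58.63

Round 5 (the acquirer proposes): the target will accept anything ≥ 0, so the acquirer offers 0 and keeps 80.
Round 4 (the target proposes): the acquirer can get 80 next round, worth 0.77 × 80 = 61.6 now; the target offers that and keeps 18.4.
Round 3 (the acquirer proposes): the target can get 18.4 next round, worth 0.74 × 18.4 = 13.616 now; the acquirer offers that and keeps 66.384.
Round 2 (the target proposes): the acquirer can get 66.384 next round, worth 0.77 × 66.384 = 51.11568 now; the target offers that and keeps 28.88432.
Round 1 (the acquirer proposes): the target can get 28.88432 next round, worth 0.74 × 28.88432 = 21.3743968 now, so the acquirer offers 21.3743968, keeping 58.6256032.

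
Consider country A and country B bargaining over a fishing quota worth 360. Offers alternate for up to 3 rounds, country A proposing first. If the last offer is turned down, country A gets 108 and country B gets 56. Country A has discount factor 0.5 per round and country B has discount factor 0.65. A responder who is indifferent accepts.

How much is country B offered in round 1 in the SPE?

135.2

Round 3 (country A proposes): country B gets 56 if talks fail, so country A offers 56 and keeps 304.
Round 2 (country B proposes): country A can get 304 next round, worth 0.5 × 304 = 152 now, so country B offers 152, keeping 208.
Round 1 (country A proposes): country B can get 208 next round, worth 0.65 × 208 = 135.2 now; country A offers that and keeps 224.8.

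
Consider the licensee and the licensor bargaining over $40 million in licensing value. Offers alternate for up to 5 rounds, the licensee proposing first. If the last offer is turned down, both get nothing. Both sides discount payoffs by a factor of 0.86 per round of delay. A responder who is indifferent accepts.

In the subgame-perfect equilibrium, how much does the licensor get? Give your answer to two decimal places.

Round 5 (the licensee proposes): the licensor will accept anything ≥ 0, so the licensee offers 0 and keeps 40.
Round 4 (the licensor proposes): the licensee can get 40 next round, worth 0.86 × 40 = 34.4 now; the licensor offers that and keeps 5.6.
Round 3 (the licensee proposes): the licensor can get 5.6 next round, worth 0.86 × 5.6 = 4.816 now. The licensee offers 4.816 and keeps 40 − 4.816 = 35.184.
Round 2 (the licensor proposes): the licensee can get 35.184 next round, worth 0.86 × 35.184 = 30.25824 now; the licensor offers that and keeps 9.74176.
Round 1 (the licensee proposes): the licensor can get 9.74176 next round, worth 0.86 × 9.74176 = 8.3779136 now. The licensee offers 8.3779136 and keeps 40 − 8.3779136 = 31.6220864.

8.38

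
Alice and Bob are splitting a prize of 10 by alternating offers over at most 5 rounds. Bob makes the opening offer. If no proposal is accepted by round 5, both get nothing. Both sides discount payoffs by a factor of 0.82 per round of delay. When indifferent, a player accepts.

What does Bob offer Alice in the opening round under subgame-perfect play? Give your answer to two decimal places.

2.47

Round 5 (Bob proposes): rejection yields 0 for Alice; Bob offers 0 and keeps 10.
Round 4 (Alice proposes): Bob can get 10 next round, worth 0.82 × 10 = 8.2 now; Alice offers that and keeps 1.8.
Round 3 (Bob proposes): Alice can get 1.8 next round, worth 0.82 × 1.8 = 1.476 now; Bob offers that and keeps 8.524.
Round 2 (Alice proposes): Bob can get 8.524 next round, worth 0.82 × 8.524 = 6.98968 now; Alice offers that and keeps 3.01032.
Round 1 (Bob proposes): Alice can get 3.01032 next round, worth 0.82 × 3.01032 = 2.4684624 now; Bob offers that and keeps 7.5315376.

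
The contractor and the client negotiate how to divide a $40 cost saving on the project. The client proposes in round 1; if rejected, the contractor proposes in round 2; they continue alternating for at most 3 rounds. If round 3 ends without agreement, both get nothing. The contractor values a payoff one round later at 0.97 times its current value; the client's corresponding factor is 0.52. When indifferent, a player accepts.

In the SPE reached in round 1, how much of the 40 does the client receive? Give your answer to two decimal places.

Solve by backward induction from round 3.
Round 3 (the client proposes): the contractor will accept anything ≥ 0, so the client offers 0 and keeps 40.
Round 2 (the contractor proposes): the client can get 40 next round, worth 0.52 × 40 = 20.8 now, so the contractor offers 20.8, keeping 19.2.
Round 1 (the client proposes): the contractor can get 19.2 next round, worth 0.97 × 19.2 = 18.624 now; the client offers that and keeps 21.376.

21.38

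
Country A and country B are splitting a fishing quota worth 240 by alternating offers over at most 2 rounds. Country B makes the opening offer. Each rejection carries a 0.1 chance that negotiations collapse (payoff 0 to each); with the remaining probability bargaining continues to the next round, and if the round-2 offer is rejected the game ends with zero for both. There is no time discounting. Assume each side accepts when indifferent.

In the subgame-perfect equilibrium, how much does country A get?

Round 2 (country A proposes): rejection yields 0 for country B; country A offers 0 and keeps 240.
Round 1 (country B proposes): rejecting gives country A an expected 0.9 × 240 = 216, so country B offers 216, keeping 24.

216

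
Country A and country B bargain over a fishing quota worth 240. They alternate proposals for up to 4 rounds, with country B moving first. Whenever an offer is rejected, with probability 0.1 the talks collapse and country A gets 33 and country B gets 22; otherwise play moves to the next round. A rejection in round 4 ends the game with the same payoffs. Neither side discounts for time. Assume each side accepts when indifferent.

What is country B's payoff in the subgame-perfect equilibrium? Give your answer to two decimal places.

By backward induction:
Round 4 (country A proposes): country B gets 22 if talks fail, so country A offers 22 and keeps 218.
Round 3 (country B proposes): rejecting gives country A an expected 0.9 × 218 + 0.1 × 33 = 199.5, so country B offers 199.5, keeping 40.5.
Round 2 (country A proposes): rejecting gives country B an expected 0.9 × 40.5 + 0.1 × 22 = 38.65. Country A offers 38.65 and keeps 240 − 38.65 = 201.35.
Round 1 (country B proposes): rejecting gives country A an expected 0.9 × 201.35 + 0.1 × 33 = 184.515; country B offers that and keeps 55.485.

55.49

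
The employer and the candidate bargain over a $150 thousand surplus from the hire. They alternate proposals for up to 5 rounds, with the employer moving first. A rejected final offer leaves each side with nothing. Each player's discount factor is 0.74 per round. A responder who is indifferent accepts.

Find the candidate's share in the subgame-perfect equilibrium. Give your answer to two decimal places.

44.66

Round 5 (the employer proposes): the candidate will accept anything ≥ 0, so the employer offers 0 and keeps 150.
Round 4 (the candidate proposes): the employer can get 150 next round, worth 0.74 × 150 = 111 now, so the candidate offers 111, keeping 39.
Round 3 (the employer proposes): the candidate can get 39 next round, worth 0.74 × 39 = 28.86 now, so the employer offers 28.86, keeping 121.14.
Round 2 (the candidate proposes): the employer can get 121.14 next round, worth 0.74 × 121.14 = 89.6436 now. The candidate offers 89.6436 and keeps 150 − 89.6436 = 60.3564.
Round 1 (the employer proposes): the candidate can get 60.3564 next round, worth 0.74 × 60.3564 = 44.663736 now; the employer offers that and keeps 105.336264.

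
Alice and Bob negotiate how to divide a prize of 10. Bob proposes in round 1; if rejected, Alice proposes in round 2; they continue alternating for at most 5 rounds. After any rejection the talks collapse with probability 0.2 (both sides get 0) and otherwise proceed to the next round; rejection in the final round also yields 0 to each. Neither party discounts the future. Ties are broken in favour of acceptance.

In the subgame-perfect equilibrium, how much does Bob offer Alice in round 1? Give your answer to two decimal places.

2.62

Round 5 (Bob proposes): rejection yields 0 for Alice; Bob offers 0 and keeps 10.
Round 4 (Alice proposes): rejecting gives Bob an expected 0.8 × 10 = 8. Alice offers 8 and keeps 10 − 8 = 2.
Round 3 (Bob proposes): rejecting gives Alice an expected 0.8 × 2 = 1.6. Bob offers 1.6 and keeps 10 − 1.6 = 8.4.
Round 2 (Alice proposes): rejecting gives Bob an expected 0.8 × 8.4 = 6.72; Alice offers that and keeps 3.28.
Round 1 (Bob proposes): rejecting gives Alice an expected 0.8 × 3.28 = 2.624, so Bob offers 2.624, keeping 7.376.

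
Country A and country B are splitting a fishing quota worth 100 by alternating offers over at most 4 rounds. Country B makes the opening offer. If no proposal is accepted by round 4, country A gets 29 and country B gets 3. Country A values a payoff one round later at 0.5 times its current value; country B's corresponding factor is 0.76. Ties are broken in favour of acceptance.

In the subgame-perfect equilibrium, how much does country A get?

30.43

Round 4 (country A proposes): country B gets 3 if talks fail, so country A offers 3 and keeps 97.
Round 3 (country B proposes): country A can get 97 next round, worth 0.5 × 97 = 48.5 now, so country B offers 48.5, keeping 51.5.
Round 2 (country A proposes): country B can get 51.5 next round, worth 0.76 × 51.5 = 39.14 now; country A offers that and keeps 60.86.
Round 1 (country B proposes): country A can get 60.86 next round, worth 0.5 × 60.86 = 30.43 now; country B offers that and keeps 69.57.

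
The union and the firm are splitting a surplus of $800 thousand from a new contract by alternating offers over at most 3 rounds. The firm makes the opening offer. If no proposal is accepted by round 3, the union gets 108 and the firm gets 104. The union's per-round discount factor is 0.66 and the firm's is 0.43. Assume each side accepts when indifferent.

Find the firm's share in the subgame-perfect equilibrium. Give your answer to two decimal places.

468.39

Solve by backward induction from round 3.
Round 3 (the firm proposes): the union gets 108 if talks fail, so the firm offers 108 and keeps 692.
Round 2 (the union proposes): the firm can get 692 next round, worth 0.43 × 692 = 297.56 now; the union offers that and keeps 502.44.
Round 1 (the firm proposes): the union can get 502.44 next round, worth 0.66 × 502.44 = 331.6104 now, so the firm offers 331.6104, keeping 468.3896.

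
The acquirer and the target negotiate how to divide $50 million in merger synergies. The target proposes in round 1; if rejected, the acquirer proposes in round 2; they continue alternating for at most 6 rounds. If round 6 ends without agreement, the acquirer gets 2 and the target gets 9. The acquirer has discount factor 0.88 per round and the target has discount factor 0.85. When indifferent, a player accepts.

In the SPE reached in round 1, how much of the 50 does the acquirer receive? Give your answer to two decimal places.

31.72

Round 6 (the acquirer proposes): the target gets 9 if talks fail, so the acquirer offers 9 and keeps 41.
Round 5 (the target proposes): the acquirer can get 41 next round, worth 0.88 × 41 = 36.08 now. The target offers 36.08 and keeps 50 − 36.08 = 13.92.
Round 4 (the acquirer proposes): the target can get 13.92 next round, worth 0.85 × 13.92 = 11.832 now. The acquirer offers 11.832 and keeps 50 − 11.832 = 38.168.
Round 3 (the target proposes): the acquirer can get 38.168 next round, worth 0.88 × 38.168 = 33.58784 now; the target offers that and keeps 16.41216.
Round 2 (the acquirer proposes): the target can get 16.41216 next round, worth 0.85 × 16.41216 = 13.950336 now; the acquirer offers that and keeps 36.049664.
Round 1 (the target proposes): the acquirer can get 36.049664 next round, worth 0.88 × 36.049664 = 31.72370432 now. The target offers 31.72370432 and keeps 50 − 31.72370432 = 18.27629568.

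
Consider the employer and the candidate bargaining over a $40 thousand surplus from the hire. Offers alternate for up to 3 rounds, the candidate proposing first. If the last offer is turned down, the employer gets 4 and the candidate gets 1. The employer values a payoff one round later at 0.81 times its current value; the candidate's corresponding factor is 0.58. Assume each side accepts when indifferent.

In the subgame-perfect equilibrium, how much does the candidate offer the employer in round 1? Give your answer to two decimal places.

15.49

Round 3 (the candidate proposes): the employer gets 4 if talks fail, so the candidate offers 4 and keeps 36.
Round 2 (the employer proposes): the candidate can get 36 next round, worth 0.58 × 36 = 20.88 now. The employer offers 20.88 and keeps 40 − 20.88 = 19.12.
Round 1 (the candidate proposes): the employer can get 19.12 next round, worth 0.81 × 19.12 = 15.4872 now. The candidate offers 15.4872 and keeps 40 − 15.4872 = 24.5128.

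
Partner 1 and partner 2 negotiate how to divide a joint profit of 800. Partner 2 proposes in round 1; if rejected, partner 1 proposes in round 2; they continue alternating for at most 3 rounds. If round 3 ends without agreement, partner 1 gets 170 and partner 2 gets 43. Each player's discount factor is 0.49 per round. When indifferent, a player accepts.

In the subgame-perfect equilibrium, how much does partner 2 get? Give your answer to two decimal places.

559.26

Round 3 (partner 2 proposes): partner 1 gets 170 if talks fail, so partner 2 offers 170 and keeps 630.
Round 2 (partner 1 proposes): partner 2 can get 630 next round, worth 0.49 × 630 = 308.7 now. Partner 1 offers 308.7 and keeps 800 − 308.7 = 491.3.
Round 1 (partner 2 proposes): partner 1 can get 491.3 next round, worth 0.49 × 491.3 = 240.737 now. Partner 2 offers 240.737 and keeps 800 − 240.737 = 559.263.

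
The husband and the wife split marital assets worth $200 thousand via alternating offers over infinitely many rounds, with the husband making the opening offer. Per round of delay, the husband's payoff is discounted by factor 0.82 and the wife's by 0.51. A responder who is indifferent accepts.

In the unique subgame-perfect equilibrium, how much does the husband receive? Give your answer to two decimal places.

Let x be the husband's share when the husband proposes and y be the wife's share when the wife proposes.
The wife accepts iff offered ≥ 0.51·y, so x = 200 − 0.51y. Symmetrically y = 200 − 0.82x.
Substituting: x = 200 − 0.51(200 − 0.82x), giving x(1 − 0.82·0.51) = 200(1 − 0.51).
So x = 200 × 0.49 / 0.5818 ≈ 168.4428, and the wife receives 200 − x ≈ 31.5572.

168.44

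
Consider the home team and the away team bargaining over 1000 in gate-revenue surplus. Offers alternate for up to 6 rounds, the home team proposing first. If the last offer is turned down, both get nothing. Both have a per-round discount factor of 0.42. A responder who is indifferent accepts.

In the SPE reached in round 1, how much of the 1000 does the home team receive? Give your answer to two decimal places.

Round 6 (the away team proposes): the home team will accept anything ≥ 0, so the away team offers 0 and keeps 1000.
Round 5 (the home team proposes): the away team can get 1000 next round, worth 0.42 × 1000 = 420 now. The home team offers 420 and keeps 1000 − 420 = 580.
Round 4 (the away team proposes): the home team can get 580 next round, worth 0.42 × 580 = 243.6 now; the away team offers that and keeps 756.4.
Round 3 (the home team proposes): the away team can get 756.4 next round, worth 0.42 × 756.4 = 317.688 now, so the home team offers 317.688, keeping 682.312.
Round 2 (the away team proposes): the home team can get 682.312 next round, worth 0.42 × 682.312 = 286.57104 now; the away team offers that and keeps 713.42896.
Round 1 (the home team proposes): the away team can get 713.42896 next round, worth 0.42 × 713.42896 = 299.6401632 now, so the home team offers 299.6401632, keeping 700.3598368.

700.36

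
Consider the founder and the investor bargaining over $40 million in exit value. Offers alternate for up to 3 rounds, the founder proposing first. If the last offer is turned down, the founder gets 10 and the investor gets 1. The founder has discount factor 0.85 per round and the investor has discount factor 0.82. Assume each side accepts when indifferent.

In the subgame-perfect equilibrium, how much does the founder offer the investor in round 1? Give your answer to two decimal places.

5.62

Round 3 (the founder proposes): the investor gets 1 if talks fail, so the founder offers 1 and keeps 39.
Round 2 (the investor proposes): the founder can get 39 next round, worth 0.85 × 39 = 33.15 now, so the investor offers 33.15, keeping 6.85.
Round 1 (the founder proposes): the investor can get 6.85 next round, worth 0.82 × 6.85 = 5.617 now; the founder offers that and keeps 34.383.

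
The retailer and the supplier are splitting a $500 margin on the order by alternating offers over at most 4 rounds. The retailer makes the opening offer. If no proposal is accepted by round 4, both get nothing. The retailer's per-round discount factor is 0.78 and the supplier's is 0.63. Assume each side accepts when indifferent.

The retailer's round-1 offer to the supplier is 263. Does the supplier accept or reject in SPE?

Accept

Work out the supplier's continuation value if the offer is rejected.
Round 4 (the supplier proposes): the retailer will accept anything ≥ 0, so the supplier offers 0 and keeps 500.
Round 3 (the retailer proposes): the supplier can get 500 next round, worth 0.63 × 500 = 315 now, so the retailer offers 315, keeping 185.
Round 2 (the supplier proposes): the retailer can get 185 next round, worth 0.78 × 185 = 144.3 now. The supplier offers 144.3 and keeps 500 − 144.3 = 355.7.
So by rejecting in round 1, the supplier gets 355.7 next round, worth 0.63 × 355.7 = 224.091 now.
Offer 263 ≥ 224.091, so the supplier accepts.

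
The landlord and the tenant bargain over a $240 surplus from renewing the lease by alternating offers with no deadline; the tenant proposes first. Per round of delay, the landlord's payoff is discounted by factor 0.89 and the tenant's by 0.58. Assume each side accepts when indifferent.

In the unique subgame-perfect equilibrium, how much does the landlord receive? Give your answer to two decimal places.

185.43

In a stationary SPE each proposer offers the other exactly their discounted continuation value.
If the tenant keeps x when proposing and the landlord keeps y when proposing, then x = 240 − 0.89y and y = 240 − 0.58x.
Solving: x = 240(1 − 0.89) / (1 − 0.58·0.89) = 26.4 / 0.4838 ≈ 54.5680.
The landlord gets 240 − 54.5680 ≈ 185.4320.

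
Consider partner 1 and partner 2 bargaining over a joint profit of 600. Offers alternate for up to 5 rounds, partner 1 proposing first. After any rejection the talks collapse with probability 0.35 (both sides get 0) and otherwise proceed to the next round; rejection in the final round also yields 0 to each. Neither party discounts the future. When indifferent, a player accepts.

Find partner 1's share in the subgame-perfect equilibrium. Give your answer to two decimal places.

Round 5 (partner 1 proposes): partner 2 will accept anything ≥ 0, so partner 1 offers 0 and keeps 600.
Round 4 (partner 2 proposes): rejecting gives partner 1 an expected 0.65 × 600 = 390, so partner 2 offers 390, keeping 210.
Round 3 (partner 1 proposes): rejecting gives partner 2 an expected 0.65 × 210 = 136.5. Partner 1 offers 136.5 and keeps 600 − 136.5 = 463.5.
Round 2 (partner 2 proposes): rejecting gives partner 1 an expected 0.65 × 463.5 = 301.275, so partner 2 offers 301.275, keeping 298.725.
Round 1 (partner 1 proposes): rejecting gives partner 2 an expected 0.65 × 298.725 = 194.17125; partner 1 offers that and keeps 405.82875.

405.83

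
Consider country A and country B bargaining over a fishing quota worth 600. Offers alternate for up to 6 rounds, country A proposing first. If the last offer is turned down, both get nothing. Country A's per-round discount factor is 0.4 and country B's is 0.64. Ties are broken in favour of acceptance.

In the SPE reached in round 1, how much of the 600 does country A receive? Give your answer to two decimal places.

Round 6 (country B proposes): country A will accept anything ≥ 0, so country B offers 0 and keeps 600.
Round 5 (country A proposes): country B can get 600 next round, worth 0.64 × 600 = 384 now; country A offers that and keeps 216.
Round 4 (country B proposes): country A can get 216 next round, worth 0.4 × 216 = 86.4 now; country B offers that and keeps 513.6.
Round 3 (country A proposes): country B can get 513.6 next round, worth 0.64 × 513.6 = 328.704 now, so country A offers 328.704, keeping 271.296.
Round 2 (country B proposes): country A can get 271.296 next round, worth 0.4 × 271.296 = 108.5184 now. Country B offers 108.5184 and keeps 600 − 108.5184 = 491.4816.
Round 1 (country A proposes): country B can get 491.4816 next round, worth 0.64 × 491.4816 = 314.548224 now, so country A offers 314.548224, keeping 285.451776.

285.45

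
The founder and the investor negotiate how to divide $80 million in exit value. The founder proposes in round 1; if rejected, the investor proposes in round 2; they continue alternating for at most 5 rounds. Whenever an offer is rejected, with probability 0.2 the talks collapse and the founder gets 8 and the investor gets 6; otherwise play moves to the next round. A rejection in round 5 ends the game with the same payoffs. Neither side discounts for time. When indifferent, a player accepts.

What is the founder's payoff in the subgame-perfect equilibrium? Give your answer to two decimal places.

56.68

Round 5 (the founder proposes): the investor gets 6 if talks fail, so the founder offers 6 and keeps 74.
Round 4 (the investor proposes): rejecting gives the founder an expected 0.8 × 74 + 0.2 × 8 = 60.8; the investor offers that and keeps 19.2.
Round 3 (the founder proposes): rejecting gives the investor an expected 0.8 × 19.2 + 0.2 × 6 = 16.56. The founder offers 16.56 and keeps 80 − 16.56 = 63.44.
Round 2 (the investor proposes): rejecting gives the founder an expected 0.8 × 63.44 + 0.2 × 8 = 52.352. The investor offers 52.352 and keeps 80 − 52.352 = 27.648.
Round 1 (the founder proposes): rejecting gives the investor an expected 0.8 × 27.648 + 0.2 × 6 = 23.3184, so the founder offers 23.3184, keeping 56.6816.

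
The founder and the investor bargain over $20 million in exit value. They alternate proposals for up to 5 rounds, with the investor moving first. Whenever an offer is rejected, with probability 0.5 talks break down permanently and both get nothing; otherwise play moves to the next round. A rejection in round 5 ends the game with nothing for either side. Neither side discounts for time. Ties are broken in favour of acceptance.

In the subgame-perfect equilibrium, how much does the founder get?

Round 5 (the investor proposes): the founder will accept anything ≥ 0, so the investor offers 0 and keeps 20.
Round 4 (the founder proposes): rejecting gives the investor an expected 0.5 × 20 = 10, so the founder offers 10, keeping 10.
Round 3 (the investor proposes): rejecting gives the founder an expected 0.5 × 10 = 5. The investor offers 5 and keeps 20 − 5 = 15.
Round 2 (the founder proposes): rejecting gives the investor an expected 0.5 × 15 = 7.5. The founder offers 7.5 and keeps 20 − 7.5 = 12.5.
Round 1 (the investor proposes): rejecting gives the founder an expected 0.5 × 12.5 = 6.25. The investor offers 6.25 and keeps 20 − 6.25 = 13.75.

6.25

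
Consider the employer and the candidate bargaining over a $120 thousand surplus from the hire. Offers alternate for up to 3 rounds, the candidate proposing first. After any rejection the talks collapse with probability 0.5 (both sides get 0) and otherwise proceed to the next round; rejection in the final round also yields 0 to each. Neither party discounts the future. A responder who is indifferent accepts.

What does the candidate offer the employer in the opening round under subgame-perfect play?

30

Round 3 (the candidate proposes): rejection yields 0 for the employer; the candidate offers 0 and keeps 120.
Round 2 (the employer proposes): rejecting gives the candidate an expected 0.5 × 120 = 60; the employer offers that and keeps 60.
Round 1 (the candidate proposes): rejecting gives the employer an expected 0.5 × 60 = 30; the candidate offers that and keeps 90.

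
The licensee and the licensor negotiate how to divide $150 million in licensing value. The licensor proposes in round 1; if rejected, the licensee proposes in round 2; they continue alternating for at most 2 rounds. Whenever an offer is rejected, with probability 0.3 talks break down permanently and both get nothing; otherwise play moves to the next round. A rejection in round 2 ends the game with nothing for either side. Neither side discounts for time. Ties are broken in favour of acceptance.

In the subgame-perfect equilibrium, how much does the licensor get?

45

By backward induction:
Round 2 (the licensee proposes): the licensor will accept anything ≥ 0, so the licensee offers 0 and keeps 150.
Round 1 (the licensor proposes): rejecting gives the licensee an expected 0.7 × 150 = 105; the licensor offers that and keeps 45.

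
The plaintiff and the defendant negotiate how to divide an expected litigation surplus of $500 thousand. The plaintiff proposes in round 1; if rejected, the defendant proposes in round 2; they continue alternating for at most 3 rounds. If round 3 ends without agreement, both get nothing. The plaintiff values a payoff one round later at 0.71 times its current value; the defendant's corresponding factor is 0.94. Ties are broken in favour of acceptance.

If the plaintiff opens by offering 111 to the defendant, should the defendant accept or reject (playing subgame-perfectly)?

Reject

Round 3 (the plaintiff proposes): the defendant will accept anything ≥ 0, so the plaintiff offers 0 and keeps 500.
Round 2 (the defendant proposes): the plaintiff can get 500 next round, worth 0.71 × 500 = 355 now. The defendant offers 355 and keeps 500 − 355 = 145.
So by rejecting in round 1, the defendant gets 145 next round, worth 0.94 × 145 = 136.3 now.
Offer 111 < 136.3, so the defendant rejects.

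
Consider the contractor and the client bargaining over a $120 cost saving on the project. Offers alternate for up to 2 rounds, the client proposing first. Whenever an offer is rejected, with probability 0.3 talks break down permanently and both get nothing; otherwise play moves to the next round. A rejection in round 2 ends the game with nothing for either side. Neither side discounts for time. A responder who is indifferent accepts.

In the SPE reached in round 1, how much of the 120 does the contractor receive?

Round 2 (the contractor proposes): the client will accept anything ≥ 0, so the contractor offers 0 and keeps 120.
Round 1 (the client proposes): rejecting gives the contractor an expected 0.7 × 120 = 84, so the client offers 84, keeping 36.

84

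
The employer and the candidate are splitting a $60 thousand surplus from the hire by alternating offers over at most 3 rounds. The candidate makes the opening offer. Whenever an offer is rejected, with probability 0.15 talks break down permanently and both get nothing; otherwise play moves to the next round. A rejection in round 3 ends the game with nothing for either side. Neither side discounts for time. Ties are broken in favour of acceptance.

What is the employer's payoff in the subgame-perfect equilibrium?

7.65

By backward induction:
Round 3 (the candidate proposes): rejection yields 0 for the employer; the candidate offers 0 and keeps 60.
Round 2 (the employer proposes): rejecting gives the candidate an expected 0.85 × 60 = 51, so the employer offers 51, keeping 9.
Round 1 (the candidate proposes): rejecting gives the employer an expected 0.85 × 9 = 7.65; the candidate offers that and keeps 52.35.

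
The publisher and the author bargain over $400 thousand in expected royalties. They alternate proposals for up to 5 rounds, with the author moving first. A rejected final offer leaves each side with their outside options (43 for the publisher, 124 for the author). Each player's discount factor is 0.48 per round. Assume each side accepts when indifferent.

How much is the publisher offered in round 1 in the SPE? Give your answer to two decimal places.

125.13

Work backward from the last round.
Round 5 (the author proposes): the publisher gets 43 if talks fail, so the author offers 43 and keeps 357.
Round 4 (the publisher proposes): the author can get 357 next round, worth 0.48 × 357 = 171.36 now, so the publisher offers 171.36, keeping 228.64.
Round 3 (the author proposes): the publisher can get 228.64 next round, worth 0.48 × 228.64 = 109.7472 now. The author offers 109.7472 and keeps 400 − 109.7472 = 290.2528.
Round 2 (the publisher proposes): the author can get 290.2528 next round, worth 0.48 × 290.2528 = 139.321344 now, so the publisher offers 139.321344, keeping 260.678656.
Round 1 (the author proposes): the publisher can get 260.678656 next round, worth 0.48 × 260.678656 = 125.12575488 now; the author offers that and keeps 274.87424512.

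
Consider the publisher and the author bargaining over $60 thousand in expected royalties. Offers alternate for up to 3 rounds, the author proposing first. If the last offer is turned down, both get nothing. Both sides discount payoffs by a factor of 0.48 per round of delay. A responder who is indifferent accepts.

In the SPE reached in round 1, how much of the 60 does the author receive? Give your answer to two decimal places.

Round 3 (the author proposes): rejection yields 0 for the publisher; the author offers 0 and keeps 60.
Round 2 (the publisher proposes): the author can get 60 next round, worth 0.48 × 60 = 28.8 now, so the publisher offers 28.8, keeping 31.2.
Round 1 (the author proposes): the publisher can get 31.2 next round, worth 0.48 × 31.2 = 14.976 now, so the author offers 14.976, keeping 45.024.

45.02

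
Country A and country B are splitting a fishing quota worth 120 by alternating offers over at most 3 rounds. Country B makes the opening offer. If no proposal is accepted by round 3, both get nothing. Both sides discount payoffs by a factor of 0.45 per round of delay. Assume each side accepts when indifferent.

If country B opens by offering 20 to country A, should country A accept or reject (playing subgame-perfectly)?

Reject

Round 3 (country B proposes): rejection yields 0 for country A; country B offers 0 and keeps 120.
Round 2 (country A proposes): country B can get 120 next round, worth 0.45 × 120 = 54 now. Country A offers 54 and keeps 120 − 54 = 66.
So by rejecting in round 1, country A gets 66 next round, worth 0.45 × 66 = 29.7 now.
Offer 20 < 29.7, so country A rejects.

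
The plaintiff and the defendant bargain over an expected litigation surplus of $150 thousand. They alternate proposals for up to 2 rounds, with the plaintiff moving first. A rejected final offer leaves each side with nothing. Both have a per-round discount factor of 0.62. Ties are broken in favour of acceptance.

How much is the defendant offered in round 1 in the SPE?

By backward induction:
Round 2 (the defendant proposes): the plaintiff will accept anything ≥ 0, so the defendant offers 0 and keeps 150.
Round 1 (the plaintiff proposes): the defendant can get 150 next round, worth 0.62 × 150 = 93 now, so the plaintiff offers 93, keeping 57.

93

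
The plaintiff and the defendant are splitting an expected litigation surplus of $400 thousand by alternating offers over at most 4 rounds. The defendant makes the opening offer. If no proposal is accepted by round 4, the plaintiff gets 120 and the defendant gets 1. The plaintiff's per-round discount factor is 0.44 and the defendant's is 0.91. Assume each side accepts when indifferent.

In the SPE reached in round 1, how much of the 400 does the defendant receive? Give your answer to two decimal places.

Solve by backward induction from round 4.
Round 4 (the plaintiff proposes): the defendant gets 1 if talks fail, so the plaintiff offers 1 and keeps 399.
Round 3 (the defendant proposes): the plaintiff can get 399 next round, worth 0.44 × 399 = 175.56 now; the defendant offers that and keeps 224.44.
Round 2 (the plaintiff proposes): the defendant can get 224.44 next round, worth 0.91 × 224.44 = 204.2404 now; the plaintiff offers that and keeps 195.7596.
Round 1 (the defendant proposes): the plaintiff can get 195.7596 next round, worth 0.44 × 195.7596 = 86.134224 now. The defendant offers 86.134224 and keeps 400 − 86.134224 = 313.865776.

313.87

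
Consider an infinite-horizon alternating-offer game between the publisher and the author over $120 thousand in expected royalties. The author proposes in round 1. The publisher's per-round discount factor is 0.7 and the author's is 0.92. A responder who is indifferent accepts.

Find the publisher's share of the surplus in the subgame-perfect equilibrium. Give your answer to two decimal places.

18.88

In a stationary SPE each proposer offers the other exactly their discounted continuation value.
If the author keeps x when proposing and the publisher keeps y when proposing, then x = 120 − 0.7y and y = 120 − 0.92x.
Solving: x = 120(1 − 0.7) / (1 − 0.92·0.7) = 36 / 0.356 ≈ 101.1236.
The publisher gets 120 − 101.1236 ≈ 18.8764.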